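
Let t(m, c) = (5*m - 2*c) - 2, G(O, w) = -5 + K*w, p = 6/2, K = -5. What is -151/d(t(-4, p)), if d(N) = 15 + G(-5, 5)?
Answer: 151/15 ≈ 10.067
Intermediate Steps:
p = 3 (p = 6*(½) = 3)
G(O, w) = -5 - 5*w
t(m, c) = -2 - 2*c + 5*m (t(m, c) = (-2*c + 5*m) - 2 = -2 - 2*c + 5*m)
d(N) = -15 (d(N) = 15 + (-5 - 5*5) = 15 + (-5 - 25) = 15 - 30 = -15)
-151/d(t(-4, p)) = -151/(-15) = -151*(-1/15) = 151/15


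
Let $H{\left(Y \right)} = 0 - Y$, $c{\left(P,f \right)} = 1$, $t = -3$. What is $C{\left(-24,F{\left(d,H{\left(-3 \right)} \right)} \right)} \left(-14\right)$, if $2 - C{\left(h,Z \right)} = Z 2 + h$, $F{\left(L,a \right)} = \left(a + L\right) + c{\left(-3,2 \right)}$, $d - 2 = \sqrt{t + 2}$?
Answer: $-196 + 28 i \approx -196.0 + 28.0 i$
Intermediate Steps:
$d = 2 + i$ ($d = 2 + \sqrt{-3 + 2} = 2 + \sqrt{-1} = 2 + i \approx 2.0 + 1.0 i$)
$H{\left(Y \right)} = - Y$
$F{\left(L,a \right)} = 1 + L + a$ ($F{\left(L,a \right)} = \left(a + L\right) + 1 = \left(L + a\right) + 1 = 1 + L + a$)
$C{\left(h,Z \right)} = 2 - h - 2 Z$ ($C{\left(h,Z \right)} = 2 - \left(Z 2 + h\right) = 2 - \left(2 Z + h\right) = 2 - \left(h + 2 Z\right) = 2 - h - 2 Z$)
$C{\left(-24,F{\left(d,H{\left(-3 \right)} \right)} \right)} \left(-14\right) = \left(2 - -24 - 2 \left(1 + \left(2 + i\right) - -3\right)\right) \left(-14\right) = \left(2 + 24 - 2 \left(1 + \left(2 + i\right) + 3\right)\right) \left(-14\right) = \left(2 + 24 - 2 \left(6 + i\right)\right) \left(-14\right) = \left(2 + 24 - \left(12 + 2 i\right)\right) \left(-14\right) = \left(14 - 2 i\right) \left(-14\right) = -196 + 28 i$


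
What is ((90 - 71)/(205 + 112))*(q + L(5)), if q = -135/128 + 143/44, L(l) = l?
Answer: 17499/40576 ≈ 0.43126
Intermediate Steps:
q = 281/128 (q = -135*1/128 + 143*(1/44) = -135/128 + 13/4 = 281/128 ≈ 2.1953)
((90 - 71)/(205 + 112))*(q + L(5)) = ((90 - 71)/(205 + 112))*(281/128 + 5) = (19/317)*(921/128) = 17499/40576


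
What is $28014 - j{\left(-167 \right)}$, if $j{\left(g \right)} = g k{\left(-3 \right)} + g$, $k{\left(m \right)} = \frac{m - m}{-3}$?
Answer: $28181$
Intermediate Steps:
$k{\left(m \right)} = 0$ ($k{\left(m \right)} = 0 \left(- \frac{1}{3}\right) = 0$)
$j{\left(g \right)} = g$ ($j{\left(g \right)} = g 0 + g = 0 + g = g$)
$28014 - j{\left(-167 \right)} = 28014 - -167 = 28014 + 167 = 28181$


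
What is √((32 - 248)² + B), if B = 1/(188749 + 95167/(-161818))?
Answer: √43523896925084527546893870/30542890515 ≈ 216.00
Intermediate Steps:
B = 161818/30542890515 (B = 1/(188749 + 95167*(-1/161818)) = 1/(188749 - 95167/161818) = 1/(30542890515/161818) = 161818/30542890515 ≈ 5.2981e-6)
√((32 - 248)² + B) = √((32 - 248)² + 161818/30542890515) = √((-216)² + 161818/30542890515) = √(46656 + 161818/30542890515) = √(1425009100029658/30542890515) = √43523896925084527546893870/30542890515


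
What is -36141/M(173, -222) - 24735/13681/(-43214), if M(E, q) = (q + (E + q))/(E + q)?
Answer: -61587082531413/9424594642 ≈ -6534.7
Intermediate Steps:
M(E, q) = (E + 2*q)/(E + q)
-36141/M(173, -222) - 24735/13681/(-43214) = -36141*(173 - 222)/(173 + 2*(-222)) - 24735/13681/(-43214) = -36141*(-49/(173 - 444)) - 24735*1/13681*(-1/43214) = -36141/((-1/49*(-271))) - 24735/13681*(-1/43214) = -36141/271/49 + 1455/34777102 = -36141*49/271 + 1455/34777102 = -1770909/271 + 1455/34777102 = -61587082531413/9424594642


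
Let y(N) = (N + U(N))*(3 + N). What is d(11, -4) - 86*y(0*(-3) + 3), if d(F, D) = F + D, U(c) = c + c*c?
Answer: -7733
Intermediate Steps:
U(c) = c + c**2
d(F, D) = D + F
y(N) = (3 + N)*(N + N*(1 + N)) (y(N) = (N + N*(1 + N))*(3 + N) = (3 + N)*(N + N*(1 + N)))
d(11, -4) - 86*y(0*(-3) + 3) = (-4 + 11) - 86*(0*(-3) + 3)*(6 + (0*(-3) + 3)**2 + 5*(0*(-3) + 3)) = 7 - 86*(0 + 3)*(6 + (0 + 3)**2 + 5*(0 + 3)) = 7 - 258*(6 + 3**2 + 5*3) = 7 - 258*(6 + 9 + 15) = 7 - 258*30 = 7 - 86*90 = 7 - 7740 = -7733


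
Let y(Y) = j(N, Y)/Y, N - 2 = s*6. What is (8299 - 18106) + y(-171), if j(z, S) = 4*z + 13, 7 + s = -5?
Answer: -558910/57 ≈ -9805.4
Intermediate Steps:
s = -12 (s = -7 - 5 = -12)
N = -70 (N = 2 - 12*6 = 2 - 72 = -70)
j(z, S) = 13 + 4*z
y(Y) = -267/Y (y(Y) = (13 + 4*(-70))/Y = (13 - 280)/Y = -267/Y)
(8299 - 18106) + y(-171) = (8299 - 18106) - 267/(-171) = -9807 - 267*(-1/171) = -9807 + 89/57 = -558910/57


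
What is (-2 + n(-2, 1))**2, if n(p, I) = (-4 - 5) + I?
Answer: 100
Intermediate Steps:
n(p, I) = -9 + I
(-2 + n(-2, 1))**2 = (-2 + (-9 + 1))**2 = (-2 - 8)**2 = (-10)**2 = 100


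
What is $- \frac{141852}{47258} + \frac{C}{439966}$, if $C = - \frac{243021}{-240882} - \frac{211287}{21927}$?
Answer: $- \frac{18313378706932172263}{6101063061124247444} \approx -3.0017$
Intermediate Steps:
$C = - \frac{5062945963}{586868846}$ ($C = \left(-243021\right) \left(- \frac{1}{240882}\right) - \frac{70429}{7309} = \frac{81007}{80294} - \frac{70429}{7309} = - \frac{5062945963}{586868846} \approx -8.627$)
$- \frac{141852}{47258} + \frac{C}{439966} = - \frac{141852}{47258} - \frac{5062945963}{586868846 \cdot 439966} = \left(-141852\right) \frac{1}{47258} - \frac{5062945963}{258202338699236} = - \frac{70926}{23629} - \frac{5062945963}{258202338699236} = - \frac{18313378706932172263}{6101063061124247444}$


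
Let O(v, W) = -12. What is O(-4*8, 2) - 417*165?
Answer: -68817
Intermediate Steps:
O(-4*8, 2) - 417*165 = -12 - 417*165 = -12 - 68805 = -68817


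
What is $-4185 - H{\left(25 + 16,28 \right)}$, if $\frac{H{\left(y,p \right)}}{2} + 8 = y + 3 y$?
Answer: $-4497$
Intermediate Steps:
$H{\left(y,p \right)} = -16 + 8 y$ ($H{\left(y,p \right)} = -16 + 2 \left(y + 3 y\right) = -16 + 2 \cdot 4 y = -16 + 8 y$)
$-4185 - H{\left(25 + 16,28 \right)} = -4185 - \left(-16 + 8 \left(25 + 16\right)\right) = -4185 - \left(-16 + 8 \cdot 41\right) = -4185 - \left(-16 + 328\right) = -4185 - 312 = -4497$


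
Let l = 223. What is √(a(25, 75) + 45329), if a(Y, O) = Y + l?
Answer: √45577 ≈ 213.49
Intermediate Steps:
a(Y, O) = 223 + Y (a(Y, O) = Y + 223 = 223 + Y)
√(a(25, 75) + 45329) = √((223 + 25) + 45329) = √(248 + 45329) = √45577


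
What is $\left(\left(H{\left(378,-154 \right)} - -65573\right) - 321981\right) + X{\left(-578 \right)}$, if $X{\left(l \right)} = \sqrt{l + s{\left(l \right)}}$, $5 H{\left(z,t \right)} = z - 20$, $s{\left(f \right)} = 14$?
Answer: $- \frac{1281682}{5} + 2 i \sqrt{141} \approx -2.5634 \cdot 10^{5} + 23.749 i$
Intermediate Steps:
$H{\left(z,t \right)} = -4 + \frac{z}{5}$ ($H{\left(z,t \right)} = \frac{z - 20}{5} = \frac{-20 + z}{5} = -4 + \frac{z}{5}$)
$X{\left(l \right)} = \sqrt{14 + l}$ ($X{\left(l \right)} = \sqrt{l + 14} = \sqrt{14 + l}$)
$\left(\left(H{\left(378,-154 \right)} - -65573\right) - 321981\right) + X{\left(-578 \right)} = \left(\left(\left(-4 + \frac{1}{5} \cdot 378\right) - -65573\right) - 321981\right) + \sqrt{14 - 578} = \left(\left(\left(-4 + \frac{378}{5}\right) + 65573\right) - 321981\right) + \sqrt{-564} = \left(\left(\frac{358}{5} + 65573\right) - 321981\right) + 2 i \sqrt{141} = \left(\frac{328223}{5} - 321981\right) + 2 i \sqrt{141} = - \frac{1281682}{5} + 2 i \sqrt{141}$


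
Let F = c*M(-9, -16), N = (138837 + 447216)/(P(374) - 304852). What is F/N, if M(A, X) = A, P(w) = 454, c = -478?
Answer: -145502244/65117 ≈ -2234.5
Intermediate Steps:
N = -65117/33822 (N = (138837 + 447216)/(454 - 304852) = 586053/(-304398) = 586053*(-1/304398) = -65117/33822 ≈ -1.9253)
F = 4302 (F = -478*(-9) = 4302)
F/N = 4302/(-65117/33822) = 4302*(-33822/65117) = -145502244/65117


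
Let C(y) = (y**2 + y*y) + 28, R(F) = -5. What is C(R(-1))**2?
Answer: 6084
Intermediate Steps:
C(y) = 28 + 2*y**2 (C(y) = (y**2 + y**2) + 28 = 2*y**2 + 28 = 28 + 2*y**2)
C(R(-1))**2 = (28 + 2*(-5)**2)**2 = (28 + 2*25)**2 = (28 + 50)**2 = 78**2 = 6084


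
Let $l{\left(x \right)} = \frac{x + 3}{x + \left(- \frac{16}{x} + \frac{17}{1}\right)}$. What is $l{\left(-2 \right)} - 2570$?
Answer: $- \frac{59109}{23} \approx -2570.0$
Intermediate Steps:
$l{\left(x \right)} = \frac{3 + x}{17 + x - \frac{16}{x}}$ ($l{\left(x \right)} = \frac{3 + x}{x + \left(- \frac{16}{x} + 17 \cdot 1\right)} = \frac{3 + x}{x + \left(- \frac{16}{x} + 17\right)} = \frac{3 + x}{x + \left(17 - \frac{16}{x}\right)} = \frac{3 + x}{17 + x - \frac{16}{x}}$)
$l{\left(-2 \right)} - 2570 = - \frac{2 \left(3 - 2\right)}{-16 + \left(-2\right)^{2} + 17 \left(-2\right)} - 2570 = \left(-2\right) \frac{1}{-16 + 4 - 34} \cdot 1 - 2570 = \left(-2\right) \frac{1}{-46} \cdot 1 - 2570 = \left(-2\right) \left(- \frac{1}{46}\right) 1 - 2570 = \frac{1}{23} - 2570 = - \frac{59109}{23}$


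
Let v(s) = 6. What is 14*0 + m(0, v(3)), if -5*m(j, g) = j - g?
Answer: 6/5 ≈ 1.2000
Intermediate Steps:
m(j, g) = -j/5 + g/5 (m(j, g) = -(j - g)/5 = -j/5 + g/5)
14*0 + m(0, v(3)) = 14*0 + (-⅕*0 + (⅕)*6) = 0 + (0 + 6/5) = 0 + 6/5 = 6/5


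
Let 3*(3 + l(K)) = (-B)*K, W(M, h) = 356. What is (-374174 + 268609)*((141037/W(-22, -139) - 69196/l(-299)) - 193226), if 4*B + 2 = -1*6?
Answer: 4390984831857825/216092 ≈ 2.0320e+10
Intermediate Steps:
B = -2 (B = -½ + (-1*6)/4 = -½ + (¼)*(-6) = -½ - 3/2 = -2)
l(K) = -3 + 2*K/3 (l(K) = -3 + ((-1*(-2))*K)/3 = -3 + (2*K)/3 = -3 + 2*K/3)
(-374174 + 268609)*((141037/W(-22, -139) - 69196/l(-299)) - 193226) = (-374174 + 268609)*((141037/356 - 69196/(-3 + (⅔)*(-299))) - 193226) = -105565*((141037*(1/356) - 69196/(-3 - 598/3)) - 193226) = -105565*((141037/356 - 69196/(-607/3)) - 193226) = -105565*((141037/356 - 69196*(-3/607)) - 193226) = -105565*((141037/356 + 207588/607) - 193226) = -105565*(159510787/216092 - 193226) = -105565*(-41595082005/216092) = 4390984831857825/216092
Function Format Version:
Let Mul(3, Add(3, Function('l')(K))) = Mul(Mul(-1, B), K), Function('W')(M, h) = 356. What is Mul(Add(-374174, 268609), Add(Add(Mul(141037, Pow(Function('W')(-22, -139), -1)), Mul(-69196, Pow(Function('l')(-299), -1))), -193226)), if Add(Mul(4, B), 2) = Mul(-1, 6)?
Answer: Rational(4390984831857825, 216092) ≈ 2.0320e+10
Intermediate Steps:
B = -2 (B = Add(Rational(-1, 2), Mul(Rational(1, 4), Mul(-1, 6))) = Add(Rational(-1, 2), Mul(Rational(1, 4), -6)) = Add(Rational(-1, 2), Rational(-3, 2)) = -2)
Function('l')(K) = Add(-3, Mul(Rational(2, 3), K)) (Function('l')(K) = Add(-3, Mul(Rational(1, 3), Mul(Mul(-1, -2), K))) = Add(-3, Mul(Rational(1, 3), Mul(2, K))) = Add(-3, Mul(Rational(2, 3), K)))
Mul(Add(-374174, 268609), Add(Add(Mul(141037, Pow(Function('W')(-22, -139), -1)), Mul(-69196, Pow(Function('l')(-299), -1))), -193226)) = Mul(Add(-374174, 268609), Add(Add(Mul(141037, Pow(356, -1)), Mul(-69196, Pow(Add(-3, Mul(Rational(2, 3), -299)), -1))), -193226)) = Mul(-105565, Add(Add(Mul(141037, Rational(1, 356)), Mul(-69196, Pow(Add(-3, Rational(-598, 3)), -1))), -193226)) = Mul(-105565, Add(Add(Rational(141037, 356), Mul(-69196, Pow(Rational(-607, 3), -1))), -193226)) = Mul(-105565, Add(Add(Rational(141037, 356), Mul(-69196, Rational(-3, 607))), -193226)) = Mul(-105565, Add(Add(Rational(141037, 356), Rational(207588, 607)), -193226)) = Mul(-105565, Add(Rational(159510787, 216092), -193226)) = Mul(-105565, Rational(-41595082005, 216092)) = Rational(4390984831857825, 216092)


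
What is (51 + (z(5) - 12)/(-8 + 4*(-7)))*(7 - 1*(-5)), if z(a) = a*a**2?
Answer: 1723/3 ≈ 574.33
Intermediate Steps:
z(a) = a**3
(51 + (z(5) - 12)/(-8 + 4*(-7)))*(7 - 1*(-5)) = (51 + (5**3 - 12)/(-8 + 4*(-7)))*(7 - 1*(-5)) = (51 + (125 - 12)/(-8 - 28))*(7 + 5) = (51 + 113/(-36))*12 = (51 + 113*(-1/36))*12 = (51 - 113/36)*12 = (1723/36)*12 = 1723/3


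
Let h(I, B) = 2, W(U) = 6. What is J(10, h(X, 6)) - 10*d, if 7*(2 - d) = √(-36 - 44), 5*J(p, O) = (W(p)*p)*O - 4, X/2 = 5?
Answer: 16/5 + 40*I*√5/7 ≈ 3.2 + 12.778*I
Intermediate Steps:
X = 10 (X = 2*5 = 10)
J(p, O) = -⅘ + 6*O*p/5 (J(p, O) = ((6*p)*O - 4)/5 = (6*O*p - 4)/5 = (-4 + 6*O*p)/5 = -⅘ + 6*O*p/5)
d = 2 - 4*I*√5/7 (d = 2 - √(-36 - 44)/7 = 2 - 4*I*√5/7 ≈ 2.0 - 1.2778*I)
J(10, h(X, 6)) - 10*d = (-⅘ + (6/5)*2*10) - 10*(2 - 4*I*√5/7) = (-⅘ + 24) + (-20 + 40*I*√5/7) = 116/5 + (-20 + 40*I*√5/7) = 16/5 + 40*I*√5/7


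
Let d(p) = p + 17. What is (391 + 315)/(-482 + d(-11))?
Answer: -353/238 ≈ -1.4832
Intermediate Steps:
d(p) = 17 + p
(391 + 315)/(-482 + d(-11)) = (391 + 315)/(-482 + (17 - 11)) = 706/(-482 + 6) = 706/(-476) = 706*(-1/476) = -353/238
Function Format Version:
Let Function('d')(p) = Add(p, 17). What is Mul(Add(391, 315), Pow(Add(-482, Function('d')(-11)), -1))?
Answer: Rational(-353, 238) ≈ -1.4832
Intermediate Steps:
Function('d')(p) = Add(17, p)
Mul(Add(391, 315), Pow(Add(-482, Function('d')(-11)), -1)) = Mul(Add(391, 315), Pow(Add(-482, Add(17, -11)), -1)) = Mul(706, Pow(Add(-482, 6), -1)) = Mul(706, Pow(-476, -1)) = Mul(706, Rational(-1, 476)) = Rational(-353, 238)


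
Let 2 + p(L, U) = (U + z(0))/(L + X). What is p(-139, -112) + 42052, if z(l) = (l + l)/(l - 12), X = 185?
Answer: 967094/23 ≈ 42048.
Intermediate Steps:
z(l) = 2*l/(-12 + l) (z(l) = (2*l)/(-12 + l) = 2*l/(-12 + l))
p(L, U) = -2 + U/(185 + L) (p(L, U) = -2 + (U + 2*0/(-12 + 0))/(L + 185) = -2 + (U + 2*0/(-12))/(185 + L) = -2 + (U + 2*0*(-1/12))/(185 + L) = -2 + (U + 0)/(185 + L) = -2 + U/(185 + L))
p(-139, -112) + 42052 = (-370 - 112 - 2*(-139))/(185 - 139) + 42052 = (-370 - 112 + 278)/46 + 42052 = (1/46)*(-204) + 42052 = -102/23 + 42052 = 967094/23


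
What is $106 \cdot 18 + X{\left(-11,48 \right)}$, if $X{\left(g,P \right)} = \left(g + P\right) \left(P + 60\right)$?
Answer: $5904$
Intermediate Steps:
$X{\left(g,P \right)} = \left(60 + P\right) \left(P + g\right)$ ($X{\left(g,P \right)} = \left(P + g\right) \left(60 + P\right) = \left(60 + P\right) \left(P + g\right)$)
$106 \cdot 18 + X{\left(-11,48 \right)} = 106 \cdot 18 + \left(48^{2} + 60 \cdot 48 + 60 \left(-11\right) + 48 \left(-11\right)\right) = 1908 + \left(2304 + 2880 - 660 - 528\right) = 1908 + 3996 = 5904$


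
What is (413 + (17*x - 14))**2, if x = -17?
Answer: 12100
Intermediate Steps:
(413 + (17*x - 14))**2 = (413 + (17*(-17) - 14))**2 = (413 + (-289 - 14))**2 = (413 - 303)**2 = 110**2 = 12100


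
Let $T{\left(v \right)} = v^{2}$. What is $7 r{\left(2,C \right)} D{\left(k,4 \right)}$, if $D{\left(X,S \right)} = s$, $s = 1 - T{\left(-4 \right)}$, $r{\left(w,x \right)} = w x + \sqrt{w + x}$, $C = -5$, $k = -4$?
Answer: $1050 - 105 i \sqrt{3} \approx 1050.0 - 181.87 i$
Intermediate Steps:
$r{\left(w,x \right)} = \sqrt{w + x} + w x$
$s = -15$ ($s = 1 - \left(-4\right)^{2} = 1 - 16 = -15$)
$D{\left(X,S \right)} = -15$
$7 r{\left(2,C \right)} D{\left(k,4 \right)} = 7 \left(\sqrt{2 - 5} + 2 \left(-5\right)\right) \left(-15\right) = 7 \left(\sqrt{-3} - 10\right) \left(-15\right) = 7 \left(i \sqrt{3} - 10\right) \left(-15\right) = 7 \left(-10 + i \sqrt{3}\right) \left(-15\right) = \left(-70 + 7 i \sqrt{3}\right) \left(-15\right) = 1050 - 105 i \sqrt{3}$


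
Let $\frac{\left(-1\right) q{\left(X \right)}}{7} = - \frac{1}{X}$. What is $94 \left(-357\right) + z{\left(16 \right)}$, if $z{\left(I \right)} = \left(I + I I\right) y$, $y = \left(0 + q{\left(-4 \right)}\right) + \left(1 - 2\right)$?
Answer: $-34306$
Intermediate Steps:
$q{\left(X \right)} = \frac{7}{X}$ ($q{\left(X \right)} = - 7 \left(- \frac{1}{X}\right) = \frac{7}{X}$)
$y = - \frac{11}{4}$ ($y = \left(0 + \frac{7}{-4}\right) + \left(1 - 2\right) = \left(0 + 7 \left(- \frac{1}{4}\right)\right) - 1 = \left(0 - \frac{7}{4}\right) - 1 = - \frac{7}{4} - 1 = - \frac{11}{4} \approx -2.75$)
$z{\left(I \right)} = - \frac{11 I}{4} - \frac{11 I^{2}}{4}$ ($z{\left(I \right)} = \left(I + I I\right) \left(- \frac{11}{4}\right) = \left(I + I^{2}\right) \left(- \frac{11}{4}\right) = - \frac{11 I}{4} - \frac{11 I^{2}}{4}$)
$94 \left(-357\right) + z{\left(16 \right)} = 94 \left(-357\right) - 44 \left(1 + 16\right) = -33558 - 44 \cdot 17 = -33558 - 748 = -34306$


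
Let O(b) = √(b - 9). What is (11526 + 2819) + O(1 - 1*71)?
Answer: 14345 + I*√79 ≈ 14345.0 + 8.8882*I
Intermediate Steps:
O(b) = √(-9 + b)
(11526 + 2819) + O(1 - 1*71) = (11526 + 2819) + √(-9 + (1 - 1*71)) = 14345 + √(-9 + (1 - 71)) = 14345 + √(-9 - 70) = 14345 + √(-79) = 14345 + I*√79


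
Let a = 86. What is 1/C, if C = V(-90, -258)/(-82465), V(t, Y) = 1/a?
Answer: -7091990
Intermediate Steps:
V(t, Y) = 1/86
C = -1/7091990 (C = (1/86)/(-82465) = (1/86)*(-1/82465) = -1/7091990 ≈ -1.4100e-7)
1/C = 1/(-1/7091990) = -7091990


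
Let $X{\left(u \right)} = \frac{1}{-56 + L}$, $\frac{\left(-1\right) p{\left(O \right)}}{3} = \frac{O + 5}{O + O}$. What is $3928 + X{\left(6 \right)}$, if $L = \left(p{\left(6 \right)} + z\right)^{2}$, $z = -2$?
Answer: $\frac{2101464}{535} \approx 3928.0$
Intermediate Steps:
$p{\left(O \right)} = - \frac{3 \left(5 + O\right)}{2 O}$ ($p{\left(O \right)} = - 3 \frac{O + 5}{O + O} = - 3 \frac{5 + O}{2 O} = - \frac{3 \left(5 + O\right)}{2 O}$)
$L = \frac{361}{16}$ ($L = \left(\frac{3 \left(-5 - 6\right)}{2 \cdot 6} - 2\right)^{2} = \left(\frac{3}{2} \cdot \frac{1}{6} \left(-5 - 6\right) - 2\right)^{2} = \left(\frac{3}{2} \cdot \frac{1}{6} \left(-11\right) - 2\right)^{2} = \left(- \frac{11}{4} - 2\right)^{2} = \left(- \frac{19}{4}\right)^{2} = \frac{361}{16} \approx 22.563$)
$X{\left(u \right)} = - \frac{16}{535}$ ($X{\left(u \right)} = \frac{1}{-56 + \frac{361}{16}} = \frac{1}{- \frac{535}{16}} = - \frac{16}{535}$)
$3928 + X{\left(6 \right)} = 3928 - \frac{16}{535} = \frac{2101464}{535}$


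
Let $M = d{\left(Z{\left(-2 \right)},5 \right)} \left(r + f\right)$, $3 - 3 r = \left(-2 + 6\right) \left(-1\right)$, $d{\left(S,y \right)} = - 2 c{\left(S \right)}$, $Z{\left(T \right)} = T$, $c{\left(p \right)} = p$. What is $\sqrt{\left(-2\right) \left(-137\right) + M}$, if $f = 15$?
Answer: $\frac{\sqrt{3090}}{3} \approx 18.529$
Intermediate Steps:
$d{\left(S,y \right)} = - 2 S$
$r = \frac{7}{3}$ ($r = 1 - \frac{\left(-2 + 6\right) \left(-1\right)}{3} = 1 - \frac{4 \left(-1\right)}{3} = 1 - - \frac{4}{3} = 1 + \frac{4}{3} = \frac{7}{3} \approx 2.3333$)
$M = \frac{208}{3}$ ($M = \left(-2\right) \left(-2\right) \left(\frac{7}{3} + 15\right) = 4 \cdot \frac{52}{3} = \frac{208}{3} \approx 69.333$)
$\sqrt{\left(-2\right) \left(-137\right) + M} = \sqrt{\left(-2\right) \left(-137\right) + \frac{208}{3}} = \sqrt{274 + \frac{208}{3}} = \sqrt{\frac{1030}{3}} = \frac{\sqrt{3090}}{3}$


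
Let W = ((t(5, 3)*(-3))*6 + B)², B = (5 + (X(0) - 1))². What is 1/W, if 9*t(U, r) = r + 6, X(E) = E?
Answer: ¼ ≈ 0.25000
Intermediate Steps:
t(U, r) = ⅔ + r/9 (t(U, r) = (r + 6)/9 = (6 + r)/9 = ⅔ + r/9)
B = 16 (B = (5 + (0 - 1))² = (5 - 1)² = 4² = 16)
W = 4 (W = (((⅔ + (⅑)*3)*(-3))*6 + 16)² = (((⅔ + ⅓)*(-3))*6 + 16)² = ((1*(-3))*6 + 16)² = (-3*6 + 16)² = (-18 + 16)² = (-2)² = 4)
1/W = 1/4 = ¼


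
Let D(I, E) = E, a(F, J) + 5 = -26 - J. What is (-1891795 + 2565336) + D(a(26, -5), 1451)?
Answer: 674992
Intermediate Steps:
a(F, J) = -31 - J (a(F, J) = -5 + (-26 - J) = -31 - J)
(-1891795 + 2565336) + D(a(26, -5), 1451) = (-1891795 + 2565336) + 1451 = 673541 + 1451 = 674992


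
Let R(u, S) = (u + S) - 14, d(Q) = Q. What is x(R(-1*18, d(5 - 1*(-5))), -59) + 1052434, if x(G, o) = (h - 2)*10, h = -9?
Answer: 1052324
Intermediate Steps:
R(u, S) = -14 + S + u (R(u, S) = (S + u) - 14 = -14 + S + u)
x(G, o) = -110 (x(G, o) = (-9 - 2)*10 = -11*10 = -110)
x(R(-1*18, d(5 - 1*(-5))), -59) + 1052434 = -110 + 1052434 = 1052324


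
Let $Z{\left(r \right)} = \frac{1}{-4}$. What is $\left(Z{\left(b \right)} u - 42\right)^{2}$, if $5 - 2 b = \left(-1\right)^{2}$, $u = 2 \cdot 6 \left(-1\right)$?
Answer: $1521$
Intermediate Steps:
$u = -12$ ($u = 12 \left(-1\right) = -12$)
$b = 2$ ($b = \frac{5}{2} - \frac{\left(-1\right)^{2}}{2} = \frac{5}{2} - \frac{1}{2} = 2$)
$Z{\left(r \right)} = - \frac{1}{4}$
$\left(Z{\left(b \right)} u - 42\right)^{2} = \left(\left(- \frac{1}{4}\right) \left(-12\right) - 42\right)^{2} = \left(3 - 42\right)^{2} = \left(-39\right)^{2} = 1521$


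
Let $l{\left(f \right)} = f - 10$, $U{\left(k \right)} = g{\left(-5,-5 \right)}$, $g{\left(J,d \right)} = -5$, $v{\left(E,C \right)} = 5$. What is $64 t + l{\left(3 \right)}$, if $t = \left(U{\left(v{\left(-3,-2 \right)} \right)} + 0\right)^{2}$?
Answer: $1593$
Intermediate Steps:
$U{\left(k \right)} = -5$
$l{\left(f \right)} = -10 + f$
$t = 25$ ($t = \left(-5 + 0\right)^{2} = \left(-5\right)^{2} = 25$)
$64 t + l{\left(3 \right)} = 64 \cdot 25 + \left(-10 + 3\right) = 1600 - 7 = 1593$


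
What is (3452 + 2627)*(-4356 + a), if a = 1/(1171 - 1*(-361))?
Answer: -40567543889/1532 ≈ -2.6480e+7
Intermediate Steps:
a = 1/1532 (a = 1/(1171 + 361) = 1/1532 ≈ 0.00065274)
(3452 + 2627)*(-4356 + a) = (3452 + 2627)*(-4356 + 1/1532) = 6079*(-6673391/1532) = -40567543889/1532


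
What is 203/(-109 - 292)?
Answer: -203/401 ≈ -0.50623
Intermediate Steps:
203/(-109 - 292) = 203/(-401) = 203*(-1/401) = -203/401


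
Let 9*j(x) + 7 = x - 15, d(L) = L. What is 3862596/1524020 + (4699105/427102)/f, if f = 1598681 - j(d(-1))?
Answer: 5934130551917446821/2341355162829501520 ≈ 2.5345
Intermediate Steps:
j(x) = -22/9 + x/9 (j(x) = -7/9 + (x - 15)/9 = -7/9 + (-15 + x)/9 = -7/9 + (-5/3 + x/9) = -22/9 + x/9)
f = 14388152/9 (f = 1598681 - (-22/9 + (1/9)*(-1)) = 1598681 - (-22/9 - 1/9) = 1598681 - 1*(-23/9) = 1598681 + 23/9 = 14388152/9 ≈ 1.5987e+6)
3862596/1524020 + (4699105/427102)/f = 3862596/1524020 + (4699105/427102)/(14388152/9) = 3862596*(1/1524020) + (4699105*(1/427102))*(9/14388152) = 965649/381005 + (4699105/427102)*(9/14388152) = 965649/381005 + 42291945/6145208495504 = 5934130551917446821/2341355162829501520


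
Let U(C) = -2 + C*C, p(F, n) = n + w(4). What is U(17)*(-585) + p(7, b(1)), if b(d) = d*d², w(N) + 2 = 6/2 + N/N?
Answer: -167892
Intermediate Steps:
w(N) = 2 (w(N) = -2 + (6/2 + N/N) = -2 + (6*(½) + 1) = -2 + (3 + 1) = -2 + 4 = 2)
b(d) = d³
p(F, n) = 2 + n (p(F, n) = n + 2 = 2 + n)
U(C) = -2 + C²
U(17)*(-585) + p(7, b(1)) = (-2 + 17²)*(-585) + (2 + 1³) = (-2 + 289)*(-585) + (2 + 1) = 287*(-585) + 3 = -167895 + 3 = -167892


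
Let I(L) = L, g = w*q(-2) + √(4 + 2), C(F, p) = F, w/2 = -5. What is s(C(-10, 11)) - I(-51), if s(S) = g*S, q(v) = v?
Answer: -149 - 10*√6 ≈ -173.49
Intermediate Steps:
w = -10 (w = 2*(-5) = -10)
g = 20 + √6 (g = -10*(-2) + √(4 + 2) = 20 + √6 ≈ 22.449)
s(S) = S*(20 + √6) (s(S) = (20 + √6)*S = S*(20 + √6))
s(C(-10, 11)) - I(-51) = -10*(20 + √6) - 1*(-51) = (-200 - 10*√6) + 51 = -149 - 10*√6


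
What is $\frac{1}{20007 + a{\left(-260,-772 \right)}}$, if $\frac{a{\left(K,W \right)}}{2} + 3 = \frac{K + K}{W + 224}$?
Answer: $\frac{137}{2740397} \approx 4.9993 \cdot 10^{-5}$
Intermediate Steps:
$a{\left(K,W \right)} = -6 + \frac{4 K}{224 + W}$ ($a{\left(K,W \right)} = -6 + 2 \frac{K + K}{W + 224} = -6 + 2 \frac{2 K}{224 + W} = -6 + \frac{4 K}{224 + W}$)
$\frac{1}{20007 + a{\left(-260,-772 \right)}} = \frac{1}{20007 + \frac{2 \left(-672 - -2316 + 2 \left(-260\right)\right)}{224 - 772}} = \frac{1}{20007 + \frac{2 \left(-672 + 2316 - 520\right)}{-548}} = \frac{1}{20007 + 2 \left(- \frac{1}{548}\right) 1124} = \frac{1}{20007 - \frac{562}{137}} = \frac{1}{\frac{2740397}{137}} = \frac{137}{2740397}$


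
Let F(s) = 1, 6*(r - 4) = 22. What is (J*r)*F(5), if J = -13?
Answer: -299/3 ≈ -99.667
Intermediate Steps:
r = 23/3 (r = 4 + (⅙)*22 = 4 + 11/3 = 23/3 ≈ 7.6667)
(J*r)*F(5) = -13*23/3*1 = -299/3*1 = -299/3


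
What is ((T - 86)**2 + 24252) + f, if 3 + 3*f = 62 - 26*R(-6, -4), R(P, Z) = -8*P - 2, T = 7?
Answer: 30114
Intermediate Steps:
R(P, Z) = -2 - 8*P
f = -379 (f = -1 + (62 - 26*(-2 - 8*(-6)))/3 = -1 + (62 - 26*(-2 + 48))/3 = -1 + (62 - 26*46)/3 = -1 + (62 - 1196)/3 = -1 + (1/3)*(-1134) = -1 - 378 = -379)
((T - 86)**2 + 24252) + f = ((7 - 86)**2 + 24252) - 379 = ((-79)**2 + 24252) - 379 = (6241 + 24252) - 379 = 30493 - 379 = 30114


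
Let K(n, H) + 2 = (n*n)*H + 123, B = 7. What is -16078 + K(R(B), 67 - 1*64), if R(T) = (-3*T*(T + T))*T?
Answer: 12690135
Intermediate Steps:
R(T) = -6*T³ (R(T) = (-3*T*2*T)*T = (-6*T²)*T = -6*T³)
K(n, H) = 121 + H*n² (K(n, H) = -2 + ((n*n)*H + 123) = -2 + (n²*H + 123) = -2 + (H*n² + 123) = -2 + (123 + H*n²) = 121 + H*n²)
-16078 + K(R(B), 67 - 1*64) = -16078 + (121 + (67 - 1*64)*(-6*7³)²) = -16078 + (121 + (67 - 64)*(-6*343)²) = -16078 + (121 + 3*(-2058)²) = -16078 + (121 + 3*4235364) = -16078 + (121 + 12706092) = -16078 + 12706213 = 12690135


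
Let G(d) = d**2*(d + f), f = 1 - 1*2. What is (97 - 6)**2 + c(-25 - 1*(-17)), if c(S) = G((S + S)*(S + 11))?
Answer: -104615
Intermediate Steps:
f = -1 (f = 1 - 2 = -1)
G(d) = d**2*(-1 + d) (G(d) = d**2*(d - 1) = d**2*(-1 + d))
c(S) = 4*S**2*(11 + S)**2*(-1 + 2*S*(11 + S)) (c(S) = ((S + S)*(S + 11))**2*(-1 + (S + S)*(S + 11)) = ((2*S)*(11 + S))**2*(-1 + (2*S)*(11 + S)) = (2*S*(11 + S))**2*(-1 + 2*S*(11 + S)) = (4*S**2*(11 + S)**2)*(-1 + 2*S*(11 + S)) = 4*S**2*(11 + S)**2*(-1 + 2*S*(11 + S)))
(97 - 6)**2 + c(-25 - 1*(-17)) = (97 - 6)**2 + (-25 - 1*(-17))**2*(11 + (-25 - 1*(-17)))**2*(-4 + 8*(-25 - 1*(-17))*(11 + (-25 - 1*(-17)))) = 91**2 + (-25 + 17)**2*(11 + (-25 + 17))**2*(-4 + 8*(-25 + 17)*(11 + (-25 + 17))) = 8281 + (-8)**2*(11 - 8)**2*(-4 + 8*(-8)*(11 - 8)) = 8281 + 64*3**2*(-4 + 8*(-8)*3) = 8281 + 64*9*(-4 - 192) = 8281 + 64*9*(-196) = 8281 - 112896 = -104615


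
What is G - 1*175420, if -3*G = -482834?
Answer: -43426/3 ≈ -14475.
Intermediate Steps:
G = 482834/3 (G = -⅓*(-482834) = 482834/3 ≈ 1.6094e+5)
G - 1*175420 = 482834/3 - 1*175420 = 482834/3 - 175420 = -43426/3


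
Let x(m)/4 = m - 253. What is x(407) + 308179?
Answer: 308795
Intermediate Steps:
x(m) = -1012 + 4*m (x(m) = 4*(m - 253) = 4*(-253 + m) = -1012 + 4*m)
x(407) + 308179 = (-1012 + 4*407) + 308179 = (-1012 + 1628) + 308179 = 616 + 308179 = 308795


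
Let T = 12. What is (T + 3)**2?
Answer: 225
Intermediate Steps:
(T + 3)**2 = (12 + 3)**2 = 15**2 = 225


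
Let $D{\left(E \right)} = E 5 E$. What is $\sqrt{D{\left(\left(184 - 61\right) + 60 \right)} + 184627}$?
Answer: $2 \sqrt{88018} \approx 593.36$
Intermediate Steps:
$D{\left(E \right)} = 5 E^{2}$ ($D{\left(E \right)} = 5 E E = 5 E^{2}$)
$\sqrt{D{\left(\left(184 - 61\right) + 60 \right)} + 184627} = \sqrt{5 \left(\left(184 - 61\right) + 60\right)^{2} + 184627} = \sqrt{5 \left(123 + 60\right)^{2} + 184627} = \sqrt{5 \cdot 183^{2} + 184627} = \sqrt{5 \cdot 33489 + 184627} = \sqrt{167445 + 184627} = \sqrt{352072} = 2 \sqrt{88018}$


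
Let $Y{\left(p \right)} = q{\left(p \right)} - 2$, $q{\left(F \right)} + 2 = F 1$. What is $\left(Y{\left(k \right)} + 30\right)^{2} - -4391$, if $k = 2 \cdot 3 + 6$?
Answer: $5835$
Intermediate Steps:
$k = 12$ ($k = 6 + 6 = 12$)
$q{\left(F \right)} = -2 + F$ ($q{\left(F \right)} = -2 + F 1 = -2 + F$)
$Y{\left(p \right)} = -4 + p$ ($Y{\left(p \right)} = \left(-2 + p\right) - 2 = -4 + p$)
$\left(Y{\left(k \right)} + 30\right)^{2} - -4391 = \left(\left(-4 + 12\right) + 30\right)^{2} - -4391 = \left(8 + 30\right)^{2} + 4391 = 38^{2} + 4391 = 1444 + 4391 = 5835$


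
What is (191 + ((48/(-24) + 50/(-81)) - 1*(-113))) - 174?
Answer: 10318/81 ≈ 127.38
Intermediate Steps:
(191 + ((48/(-24) + 50/(-81)) - 1*(-113))) - 174 = (191 + ((48*(-1/24) + 50*(-1/81)) + 113)) - 174 = (191 + ((-2 - 50/81) + 113)) - 174 = (191 + (-212/81 + 113)) - 174 = (191 + 8941/81) - 174 = 24412/81 - 174 = 10318/81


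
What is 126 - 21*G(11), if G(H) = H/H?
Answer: 105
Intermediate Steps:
G(H) = 1
126 - 21*G(11) = 126 - 21*1 = 126 - 21 = 105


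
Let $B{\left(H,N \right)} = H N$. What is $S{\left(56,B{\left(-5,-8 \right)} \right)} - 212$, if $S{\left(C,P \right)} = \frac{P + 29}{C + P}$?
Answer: $- \frac{6761}{32} \approx -211.28$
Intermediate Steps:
$S{\left(C,P \right)} = \frac{29 + P}{C + P}$
$S{\left(56,B{\left(-5,-8 \right)} \right)} - 212 = \frac{29 - -40}{56 - -40} - 212 = \frac{29 + 40}{56 + 40} - 212 = \frac{1}{96} \cdot 69 - 212 = \frac{23}{32} - 212 = - \frac{6761}{32}$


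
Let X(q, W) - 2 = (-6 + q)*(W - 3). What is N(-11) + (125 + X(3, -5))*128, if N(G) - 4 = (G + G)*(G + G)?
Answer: 19816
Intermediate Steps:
X(q, W) = 2 + (-6 + q)*(-3 + W) (X(q, W) = 2 + (-6 + q)*(W - 3) = 2 + (-6 + q)*(-3 + W))
N(G) = 4 + 4*G² (N(G) = 4 + (G + G)*(G + G) = 4 + (2*G)*(2*G) = 4 + 4*G²)
N(-11) + (125 + X(3, -5))*128 = (4 + 4*(-11)²) + (125 + (20 - 6*(-5) - 3*3 - 5*3))*128 = (4 + 4*121) + (125 + (20 + 30 - 9 - 15))*128 = (4 + 484) + (125 + 26)*128 = 488 + 151*128 = 488 + 19328 = 19816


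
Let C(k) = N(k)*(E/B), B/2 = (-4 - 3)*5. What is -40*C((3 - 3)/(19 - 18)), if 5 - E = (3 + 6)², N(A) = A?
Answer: 0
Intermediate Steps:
E = -76 (E = 5 - (3 + 6)² = 5 - 1*9² = 5 - 1*81 = 5 - 81 = -76)
B = -70 (B = 2*((-4 - 3)*5) = 2*(-7*5) = 2*(-35) = -70)
C(k) = 38*k/35 (C(k) = k*(-76/(-70)) = k*(-76*(-1/70)) = k*(38/35) = 38*k/35)
-40*C((3 - 3)/(19 - 18)) = -304*(3 - 3)/(19 - 18)/7 = -304*0/1/7 = -304*0*1/7 = -304*0/7 = -40*0 = 0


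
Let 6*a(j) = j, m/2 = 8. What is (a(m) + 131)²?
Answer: 160801/9 ≈ 17867.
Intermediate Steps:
m = 16 (m = 2*8 = 16)
a(j) = j/6
(a(m) + 131)² = ((⅙)*16 + 131)² = (8/3 + 131)² = (401/3)² = 160801/9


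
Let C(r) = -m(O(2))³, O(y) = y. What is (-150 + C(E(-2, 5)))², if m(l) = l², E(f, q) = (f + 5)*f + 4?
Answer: 45796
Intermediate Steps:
E(f, q) = 4 + f*(5 + f) (E(f, q) = (5 + f)*f + 4 = f*(5 + f) + 4 = 4 + f*(5 + f))
C(r) = -64 (C(r) = -(2²)³ = -1*4³ = -1*64 = -64)
(-150 + C(E(-2, 5)))² = (-150 - 64)² = (-214)² = 45796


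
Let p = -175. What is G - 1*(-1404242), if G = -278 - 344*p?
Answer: 1464164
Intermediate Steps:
G = 59922 (G = -278 - 344*(-175) = -278 + 60200 = 59922)
G - 1*(-1404242) = 59922 - 1*(-1404242) = 59922 + 1404242 = 1464164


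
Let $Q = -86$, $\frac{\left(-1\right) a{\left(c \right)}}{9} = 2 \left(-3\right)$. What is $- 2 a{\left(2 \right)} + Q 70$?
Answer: $-6128$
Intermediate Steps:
$a{\left(c \right)} = 54$ ($a{\left(c \right)} = - 9 \cdot 2 \left(-3\right) = \left(-9\right) \left(-6\right) = 54$)
$- 2 a{\left(2 \right)} + Q 70 = \left(-2\right) 54 - 6020 = -108 - 6020 = -6128$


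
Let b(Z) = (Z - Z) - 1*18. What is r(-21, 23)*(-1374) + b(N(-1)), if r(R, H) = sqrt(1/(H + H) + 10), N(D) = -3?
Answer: -18 - 687*sqrt(21206)/23 ≈ -4367.7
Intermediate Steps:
r(R, H) = sqrt(10 + 1/(2*H)) (r(R, H) = sqrt(1/(2*H) + 10) = sqrt(10 + 1/(2*H)))
b(Z) = -18 (b(Z) = 0 - 18 = -18)
r(-21, 23)*(-1374) + b(N(-1)) = (sqrt(40 + 2/23)/2)*(-1374) - 18 = (sqrt(922/23)/2)*(-1374) - 18 = ((sqrt(21206)/23)/2)*(-1374) - 18 = (sqrt(21206)/46)*(-1374) - 18 = -687*sqrt(21206)/23 - 18 = -18 - 687*sqrt(21206)/23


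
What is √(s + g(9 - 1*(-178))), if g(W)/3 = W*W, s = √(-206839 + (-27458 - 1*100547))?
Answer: √(104907 + 2*I*√83711) ≈ 323.89 + 0.8933*I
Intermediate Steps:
s = 2*I*√83711 (s = √(-206839 + (-27458 - 100547)) = √(-206839 - 128005) = √(-334844) = 2*I*√83711 ≈ 578.66*I)
g(W) = 3*W² (g(W) = 3*(W*W) = 3*W²)
√(s + g(9 - 1*(-178))) = √(2*I*√83711 + 3*(9 - 1*(-178))²) = √(2*I*√83711 + 3*(9 + 178)²) = √(2*I*√83711 + 3*187²) = √(2*I*√83711 + 3*34969) = √(2*I*√83711 + 104907) = √(104907 + 2*I*√83711)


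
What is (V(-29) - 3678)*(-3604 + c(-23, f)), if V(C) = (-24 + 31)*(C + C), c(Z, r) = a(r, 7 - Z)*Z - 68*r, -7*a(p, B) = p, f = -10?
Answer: 84530632/7 ≈ 1.2076e+7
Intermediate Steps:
a(p, B) = -p/7
c(Z, r) = -68*r - Z*r/7 (c(Z, r) = (-r/7)*Z - 68*r = -Z*r/7 - 68*r = -68*r - Z*r/7)
V(C) = 14*C (V(C) = 7*(2*C) = 14*C)
(V(-29) - 3678)*(-3604 + c(-23, f)) = (14*(-29) - 3678)*(-3604 + (1/7)*(-10)*(-476 - 1*(-23))) = (-406 - 3678)*(-3604 + (1/7)*(-10)*(-476 + 23)) = -4084*(-3604 + (1/7)*(-10)*(-453)) = -4084*(-3604 + 4530/7) = -4084*(-20698/7) = 84530632/7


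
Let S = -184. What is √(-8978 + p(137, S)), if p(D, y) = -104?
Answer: I*√9082 ≈ 95.3*I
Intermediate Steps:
√(-8978 + p(137, S)) = √(-8978 - 104) = √(-9082) = I*√9082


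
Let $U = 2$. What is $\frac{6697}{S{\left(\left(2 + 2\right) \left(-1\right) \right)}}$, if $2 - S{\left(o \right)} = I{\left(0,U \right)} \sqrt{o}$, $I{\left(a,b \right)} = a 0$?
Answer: $\frac{6697}{2} \approx 3348.5$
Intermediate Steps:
$I{\left(a,b \right)} = 0$
$S{\left(o \right)} = 2$ ($S{\left(o \right)} = 2 - 0 \sqrt{o} = 2 - 0 = 2 + 0 = 2$)
$\frac{6697}{S{\left(\left(2 + 2\right) \left(-1\right) \right)}} = \frac{6697}{2}$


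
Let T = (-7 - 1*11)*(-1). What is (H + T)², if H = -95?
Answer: 5929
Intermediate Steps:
T = 18 (T = (-7 - 11)*(-1) = -18*(-1) = 18)
(H + T)² = (-95 + 18)² = (-77)² = 5929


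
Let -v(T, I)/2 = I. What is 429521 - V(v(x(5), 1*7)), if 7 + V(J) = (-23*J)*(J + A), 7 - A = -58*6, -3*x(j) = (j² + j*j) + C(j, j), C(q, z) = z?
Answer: 319726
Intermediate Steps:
x(j) = -2*j²/3 - j/3 (x(j) = -((j² + j*j) + j)/3 = -((j² + j²) + j)/3 = -(2*j² + j)/3 = -(j + 2*j²)/3 = -2*j²/3 - j/3)
v(T, I) = -2*I
A = 355 (A = 7 - (-58)*6 = 7 - 1*(-348) = 7 + 348 = 355)
V(J) = -7 - 23*J*(355 + J) (V(J) = -7 + (-23*J)*(J + 355) = -7 + (-23*J)*(355 + J) = -7 - 23*J*(355 + J))
429521 - V(v(x(5), 1*7)) = 429521 - (-7 - (-16330)*1*7 - 23*(-2*7)²) = 429521 - (-7 - (-16330)*7 - 23*(-2*7)²) = 429521 - (-7 - 8165*(-14) - 23*(-14)²) = 429521 - (-7 + 114310 - 23*196) = 429521 - (-7 + 114310 - 4508) = 429521 - 1*109795 = 429521 - 109795 = 319726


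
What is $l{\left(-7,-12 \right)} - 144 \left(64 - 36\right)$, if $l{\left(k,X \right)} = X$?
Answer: $-4044$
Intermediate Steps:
$l{\left(-7,-12 \right)} - 144 \left(64 - 36\right) = -12 - 144 \left(64 - 36\right) = -12 - 4032 = -4044$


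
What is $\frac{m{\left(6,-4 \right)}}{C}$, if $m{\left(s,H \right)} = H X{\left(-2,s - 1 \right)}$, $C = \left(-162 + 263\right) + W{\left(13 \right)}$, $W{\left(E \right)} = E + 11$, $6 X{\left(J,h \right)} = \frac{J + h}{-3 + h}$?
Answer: $- \frac{1}{125} \approx -0.008$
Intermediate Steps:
$X{\left(J,h \right)} = \frac{J + h}{6 \left(-3 + h\right)}$ ($X{\left(J,h \right)} = \frac{\left(J + h\right) \frac{1}{-3 + h}}{6} = \frac{\frac{1}{-3 + h} \left(J + h\right)}{6} = \frac{J + h}{6 \left(-3 + h\right)}$)
$W{\left(E \right)} = 11 + E$
$C = 125$ ($C = \left(-162 + 263\right) + \left(11 + 13\right) = 101 + 24 = 125$)
$m{\left(s,H \right)} = \frac{H \left(-3 + s\right)}{6 \left(-4 + s\right)}$ ($m{\left(s,H \right)} = H \frac{-2 + \left(s - 1\right)}{6 \left(-3 + \left(s - 1\right)\right)} = H \frac{-2 + \left(-1 + s\right)}{6 \left(-3 + \left(-1 + s\right)\right)} = H \frac{-3 + s}{6 \left(-4 + s\right)} = \frac{H \left(-3 + s\right)}{6 \left(-4 + s\right)}$)
$\frac{m{\left(6,-4 \right)}}{C} = \frac{\frac{1}{6} \left(-4\right) \frac{1}{-4 + 6} \left(-3 + 6\right)}{125} = \frac{1}{6} \left(-4\right) \frac{1}{2} \cdot 3 \cdot \frac{1}{125} = \left(-1\right) \frac{1}{125} = - \frac{1}{125}$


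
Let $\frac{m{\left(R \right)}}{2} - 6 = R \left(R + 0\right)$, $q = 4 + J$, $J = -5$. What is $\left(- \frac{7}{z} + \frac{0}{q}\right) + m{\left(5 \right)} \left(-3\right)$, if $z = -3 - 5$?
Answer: $- \frac{1481}{8} \approx -185.13$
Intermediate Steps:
$z = -8$
$q = -1$ ($q = 4 - 5 = -1$)
$m{\left(R \right)} = 12 + 2 R^{2}$ ($m{\left(R \right)} = 12 + 2 R \left(R + 0\right) = 12 + 2 R R = 12 + 2 R^{2}$)
$\left(- \frac{7}{z} + \frac{0}{q}\right) + m{\left(5 \right)} \left(-3\right) = \left(- \frac{7}{-8} + \frac{0}{-1}\right) + \left(12 + 2 \cdot 5^{2}\right) \left(-3\right) = \left(\left(-7\right) \left(- \frac{1}{8}\right) + 0 \left(-1\right)\right) + \left(12 + 2 \cdot 25\right) \left(-3\right) = \left(\frac{7}{8} + 0\right) + \left(12 + 50\right) \left(-3\right) = \frac{7}{8} + 62 \left(-3\right) = \frac{7}{8} - 186 = - \frac{1481}{8}$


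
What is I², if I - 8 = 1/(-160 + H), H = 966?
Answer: 41589601/649636 ≈ 64.020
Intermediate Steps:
I = 6449/806 (I = 8 + 1/(-160 + 966) = 8 + 1/806 = 6449/806 ≈ 8.0012)
I² = (6449/806)² = 41589601/649636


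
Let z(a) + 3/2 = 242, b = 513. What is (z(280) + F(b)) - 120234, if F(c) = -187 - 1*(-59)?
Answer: -240243/2 ≈ -1.2012e+5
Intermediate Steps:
F(c) = -128 (F(c) = -187 + 59 = -128)
z(a) = 481/2 (z(a) = -3/2 + 242 = 481/2)
(z(280) + F(b)) - 120234 = (481/2 - 128) - 120234 = 225/2 - 120234 = -240243/2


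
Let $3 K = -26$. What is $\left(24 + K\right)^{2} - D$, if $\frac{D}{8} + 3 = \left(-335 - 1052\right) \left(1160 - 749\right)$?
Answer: $\frac{41046436}{9} \approx 4.5607 \cdot 10^{6}$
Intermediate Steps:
$K = - \frac{26}{3}$ ($K = \frac{1}{3} \left(-26\right) = - \frac{26}{3} \approx -8.6667$)
$D = -4560480$ ($D = -24 + 8 \left(-335 - 1052\right) \left(1160 - 749\right) = -24 + 8 \left(-335 - 1052\right) 411 = -24 + 8 \left(\left(-1387\right) 411\right) = -24 + 8 \left(-570057\right) = -24 - 4560456 = -4560480$)
$\left(24 + K\right)^{2} - D = \left(24 - \frac{26}{3}\right)^{2} - -4560480 = \left(\frac{46}{3}\right)^{2} + 4560480 = \frac{2116}{9} + 4560480 = \frac{41046436}{9}$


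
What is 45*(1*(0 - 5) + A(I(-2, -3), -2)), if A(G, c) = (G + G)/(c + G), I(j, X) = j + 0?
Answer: -180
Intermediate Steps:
I(j, X) = j
A(G, c) = 2*G/(G + c) (A(G, c) = (2*G)/(G + c) = 2*G/(G + c))
45*(1*(0 - 5) + A(I(-2, -3), -2)) = 45*(1*(0 - 5) + 2*(-2)/(-2 - 2)) = 45*(1*(-5) + 2*(-2)/(-4)) = 45*(-5 + 2*(-2)*(-¼)) = 45*(-5 + 1) = 45*(-4) = -180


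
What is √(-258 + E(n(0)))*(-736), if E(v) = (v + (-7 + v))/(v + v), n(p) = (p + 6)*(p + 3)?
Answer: -368*I*√9259/3 ≈ -11803.0*I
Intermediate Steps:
n(p) = (3 + p)*(6 + p) (n(p) = (6 + p)*(3 + p) = (3 + p)*(6 + p))
E(v) = (-7 + 2*v)/(2*v) (E(v) = (-7 + 2*v)/((2*v)) = (-7 + 2*v)*(1/(2*v)) = (-7 + 2*v)/(2*v))
√(-258 + E(n(0)))*(-736) = √(-258 + (-7/2 + (18 + 0² + 9*0))/(18 + 0² + 9*0))*(-736) = √(-258 + (-7/2 + (18 + 0 + 0))/(18 + 0 + 0))*(-736) = √(-258 + (-7/2 + 18)/18)*(-736) = √(-258 + (1/18)*(29/2))*(-736) = √(-258 + 29/36)*(-736) = √(-9259/36)*(-736) = (I*√9259/6)*(-736) = -368*I*√9259/3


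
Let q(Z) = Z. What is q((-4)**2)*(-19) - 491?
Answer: -795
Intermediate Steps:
q((-4)**2)*(-19) - 491 = (-4)**2*(-19) - 491 = 16*(-19) - 491 = -304 - 491 = -795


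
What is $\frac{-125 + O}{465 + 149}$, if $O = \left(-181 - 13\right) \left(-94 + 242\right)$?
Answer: $- \frac{28837}{614} \approx -46.966$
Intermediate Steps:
$O = -28712$ ($O = \left(-194\right) 148 = -28712$)
$\frac{-125 + O}{465 + 149} = \frac{-125 - 28712}{465 + 149} = - \frac{28837}{614}$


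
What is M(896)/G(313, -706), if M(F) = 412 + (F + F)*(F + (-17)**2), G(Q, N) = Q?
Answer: 2123932/313 ≈ 6785.7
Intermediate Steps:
M(F) = 412 + 2*F*(289 + F) (M(F) = 412 + (2*F)*(F + 289) = 412 + (2*F)*(289 + F) = 412 + 2*F*(289 + F))
M(896)/G(313, -706) = (412 + 2*896**2 + 578*896)/313 = (412 + 2*802816 + 517888)*(1/313) = (412 + 1605632 + 517888)*(1/313) = 2123932*(1/313) = 2123932/313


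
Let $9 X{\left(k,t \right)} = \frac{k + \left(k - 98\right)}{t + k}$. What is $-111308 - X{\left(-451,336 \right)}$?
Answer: $- \frac{23040956}{207} \approx -1.1131 \cdot 10^{5}$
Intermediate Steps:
$X{\left(k,t \right)} = \frac{-98 + 2 k}{9 \left(k + t\right)}$ ($X{\left(k,t \right)} = \frac{\left(k + \left(k - 98\right)\right) \frac{1}{t + k}}{9} = \frac{\left(k + \left(-98 + k\right)\right) \frac{1}{k + t}}{9} = \frac{\left(-98 + 2 k\right) \frac{1}{k + t}}{9} = \frac{\frac{1}{k + t} \left(-98 + 2 k\right)}{9} = \frac{-98 + 2 k}{9 \left(k + t\right)}$)
$-111308 - X{\left(-451,336 \right)} = -111308 - \frac{2 \left(-49 - 451\right)}{9 \left(-451 + 336\right)} = -111308 - \frac{2}{9} \frac{1}{-115} \left(-500\right) = -111308 - \frac{2}{9} \left(- \frac{1}{115}\right) \left(-500\right) = -111308 - \frac{200}{207} = - \frac{23040956}{207}$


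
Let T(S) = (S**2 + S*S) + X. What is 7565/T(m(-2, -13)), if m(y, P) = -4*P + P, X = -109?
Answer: 7565/2933 ≈ 2.5793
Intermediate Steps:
m(y, P) = -3*P
T(S) = -109 + 2*S**2 (T(S) = (S**2 + S*S) - 109 = (S**2 + S**2) - 109 = 2*S**2 - 109 = -109 + 2*S**2)
7565/T(m(-2, -13)) = 7565/(-109 + 2*(-3*(-13))**2) = 7565/(-109 + 2*39**2) = 7565/(-109 + 2*1521) = 7565/(-109 + 3042) = 7565/2933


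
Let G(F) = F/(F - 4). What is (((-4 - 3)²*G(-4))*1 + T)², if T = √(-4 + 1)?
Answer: 2389/4 + 49*I*√3 ≈ 597.25 + 84.87*I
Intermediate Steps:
T = I*√3 (T = √(-3) = I*√3 ≈ 1.732*I)
G(F) = F/(-4 + F)
(((-4 - 3)²*G(-4))*1 + T)² = (((-4 - 3)²*(-4/(-4 - 4)))*1 + I*√3)² = (((-7)²*(-4/(-8)))*1 + I*√3)² = ((49*(-4*(-⅛)))*1 + I*√3)² = ((49*(½))*1 + I*√3)² = ((49/2)*1 + I*√3)² = (49/2 + I*√3)²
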